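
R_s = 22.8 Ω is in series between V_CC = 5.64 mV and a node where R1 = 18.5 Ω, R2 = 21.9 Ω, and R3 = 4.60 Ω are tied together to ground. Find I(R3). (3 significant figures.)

I ≈ 0.149 mA

Parallel bank: R_p = 1/(1/18.5 + 1/21.9 + 1/4.60) = 3.154 Ω.
V_A by voltage divider: V_A = 5.64 × 3.154/(22.8 + 3.154) = 0.6853 mV.
I(R3) = V_A / R3 = 0.6853/4.60 = 0.1490 mA.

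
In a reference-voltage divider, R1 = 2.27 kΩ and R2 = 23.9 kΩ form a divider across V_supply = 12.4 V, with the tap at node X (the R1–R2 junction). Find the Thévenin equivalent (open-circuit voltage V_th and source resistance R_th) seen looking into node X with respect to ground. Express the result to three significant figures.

V_th ≈ 11.3 V, R_th ≈ 2.07 kΩ

With X open, the divider is unloaded: V_th = 12.4 × 23.9/26.17 = 11.32 V.
With V_supply suppressed (replaced by a short), R_th = R1 ‖ R2 = (2.270 × 23.9)/(2.270 + 23.9) = 2.073 kΩ.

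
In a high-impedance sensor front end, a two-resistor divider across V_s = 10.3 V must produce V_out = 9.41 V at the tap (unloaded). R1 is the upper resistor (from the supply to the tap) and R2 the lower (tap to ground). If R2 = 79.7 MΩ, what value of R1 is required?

R1 ≈ 7.54 MΩ

Required fraction k = V_out/V_s = 0.9136.
R1 = R2·(1/k − 1) = 79.7 × 0.09458 = 7.538 MΩ.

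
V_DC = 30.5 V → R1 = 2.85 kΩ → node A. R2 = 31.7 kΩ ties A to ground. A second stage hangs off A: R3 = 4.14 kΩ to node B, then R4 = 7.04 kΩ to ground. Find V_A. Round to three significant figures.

Looking into the second stage from A: R3 + R4 = 11.18 kΩ appears in parallel with R2.
Effective lower resistance at A: R2 ‖ 11.18 = 8.265 kΩ.
V_A = 30.5 × 8.265/(2.85 + 8.265) = 22.68 V.

V_A ≈ 22.7 V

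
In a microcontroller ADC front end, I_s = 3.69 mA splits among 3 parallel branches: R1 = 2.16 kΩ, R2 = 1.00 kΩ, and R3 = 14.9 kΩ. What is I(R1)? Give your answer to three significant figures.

ΣG = 1/2.16 + 1/1.00 + 1/14.9 = 1.530.
Current divider: I(R1) = I_s · G_k/ΣG = 3.69 × (0.4630/1.530) = 3.69 × 0.3026 = 1.117 mA.

I ≈ 1.12 mA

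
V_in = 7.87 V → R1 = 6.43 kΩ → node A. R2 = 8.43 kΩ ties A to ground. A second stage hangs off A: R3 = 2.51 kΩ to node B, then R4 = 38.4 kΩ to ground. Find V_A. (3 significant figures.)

Node A sees R2 in parallel with the series input of stage 2, R3 + R4 = 40.91 kΩ.
R2 ‖ (R3+R4) = 6.990 kΩ.
First divider: V_A = V_in · 6.990/(6.43 + 6.990) = 4.099 V.

V_A ≈ 4.10 V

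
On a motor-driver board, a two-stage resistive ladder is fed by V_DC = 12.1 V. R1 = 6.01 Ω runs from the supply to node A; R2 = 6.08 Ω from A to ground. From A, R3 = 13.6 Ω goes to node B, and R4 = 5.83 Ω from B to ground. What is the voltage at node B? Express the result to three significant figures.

V_B ≈ 1.58 V

Node A sees R2 in parallel with the series input of stage 2, R3 + R4 = 19.43 Ω.
Effective lower resistance at A: R2 ‖ 19.43 = 4.631 Ω.
First divider: V_A = V_DC · 4.631/(6.01 + 4.631) = 5.266 V.
Then the unloaded second divider: V_B = V_A × R4/(R3+R4) = 5.266 × 0.3001 = 1.580 V.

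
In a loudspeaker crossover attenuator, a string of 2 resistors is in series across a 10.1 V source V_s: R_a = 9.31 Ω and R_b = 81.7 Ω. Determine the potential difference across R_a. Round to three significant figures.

V ≈ 1.03 V

Series total: ΣR = 9.31 + 81.7 = 91.01 Ω.
V = V_s · R/ΣR = 10.1 × 0.1023 = 1.033 V.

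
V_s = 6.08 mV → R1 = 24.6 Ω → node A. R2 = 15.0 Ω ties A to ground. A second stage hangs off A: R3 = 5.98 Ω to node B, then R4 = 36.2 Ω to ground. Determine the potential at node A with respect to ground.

V_A ≈ 1.89 mV

Looking into the second stage from A: R3 + R4 = 42.18 Ω appears in parallel with R2.
Effective lower resistance at A: R2 ‖ 42.18 = 11.07 Ω.
So V_A = 6.08 × 0.3102 = 1.886 mV.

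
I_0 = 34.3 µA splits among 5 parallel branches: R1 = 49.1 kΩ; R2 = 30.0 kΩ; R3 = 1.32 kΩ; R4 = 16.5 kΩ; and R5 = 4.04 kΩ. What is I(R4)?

I ≈ 1.86 µA

ΣG = 1/49.1 + 1/30.0 + 1/1.32 + 1/16.5 + 1/4.04 = 1.119.
By the current-divider rule, I = I_0 · G_k/ΣG = 34.3 × 0.05414 = 1.857 µA.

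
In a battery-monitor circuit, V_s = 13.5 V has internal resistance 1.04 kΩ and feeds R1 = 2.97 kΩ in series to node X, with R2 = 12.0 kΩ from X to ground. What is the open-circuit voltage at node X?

V_th ≈ 10.1 V

R1' = 1.04 + 2.97 = 4.010 kΩ (source resistance + R1).
With X open, the divider is unloaded: V_th = 13.5 × 12.0/16.01 = 10.12 V.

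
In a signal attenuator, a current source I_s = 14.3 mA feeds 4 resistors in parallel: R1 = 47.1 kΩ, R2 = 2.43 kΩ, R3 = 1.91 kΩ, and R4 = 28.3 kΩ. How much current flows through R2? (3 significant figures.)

Conductances: ΣG = 1/47.1 + 1/2.43 + 1/1.91 + 1/28.3 = 0.9916 (1/kΩ).
By the current-divider rule, I = I_s · G_k/ΣG = 14.3 × 0.4150 = 5.934 mA.

I ≈ 5.93 mA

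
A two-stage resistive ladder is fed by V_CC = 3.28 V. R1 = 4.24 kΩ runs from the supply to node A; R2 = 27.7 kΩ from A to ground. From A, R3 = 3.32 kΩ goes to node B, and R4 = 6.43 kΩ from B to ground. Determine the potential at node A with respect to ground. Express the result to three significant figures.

V_A ≈ 2.07 V

Looking into the second stage from A: R3 + R4 = 9.750 kΩ appears in parallel with R2.
R2 ‖ (R3+R4) = 7.212 kΩ.
V_A = 3.28 × 7.212/(4.24 + 7.212) = 2.066 V.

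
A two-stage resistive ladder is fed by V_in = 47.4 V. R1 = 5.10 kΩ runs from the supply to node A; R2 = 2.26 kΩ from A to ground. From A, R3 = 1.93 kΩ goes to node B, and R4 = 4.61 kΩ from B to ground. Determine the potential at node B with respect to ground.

V_B ≈ 8.28 V

The second stage (R3 + R4 = 6.540 kΩ) loads node A in parallel with R2.
Effective lower resistance at A: R2 ‖ 6.540 = 1.680 kΩ.
First divider: V_A = V_in · 1.680/(5.10 + 1.680) = 11.74 V.
Then the unloaded second divider: V_B = V_A × R4/(R3+R4) = 11.74 × 0.7049 = 8.278 V.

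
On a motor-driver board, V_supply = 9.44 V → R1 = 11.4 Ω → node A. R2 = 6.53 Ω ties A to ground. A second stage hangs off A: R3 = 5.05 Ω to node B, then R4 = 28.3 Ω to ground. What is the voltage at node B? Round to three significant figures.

Looking into the second stage from A: R3 + R4 = 33.35 Ω appears in parallel with R2.
R2 ‖ (R3+R4) = 5.461 Ω.
V_A = 9.44 × 5.461/(11.4 + 5.461) = 3.057 V.
Stage 2 is unloaded, so V_B = V_A · R4/(R3+R4) = 3.057 × 28.3/33.35 = 2.594 V.

V_B ≈ 2.59 V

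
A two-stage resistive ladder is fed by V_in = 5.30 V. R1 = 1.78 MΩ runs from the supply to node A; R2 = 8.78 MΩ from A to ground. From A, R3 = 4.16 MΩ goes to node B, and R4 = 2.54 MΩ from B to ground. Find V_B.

Node A sees R2 in parallel with the series input of stage 2, R3 + R4 = 6.700 MΩ.
Effective lower resistance at A: R2 ‖ 6.700 = 3.800 MΩ.
First divider: V_A = V_in · 3.800/(1.78 + 3.800) = 3.609 V.
Then the unloaded second divider: V_B = V_A × R4/(R3+R4) = 3.609 × 0.3791 = 1.368 V.

V_B ≈ 1.37 V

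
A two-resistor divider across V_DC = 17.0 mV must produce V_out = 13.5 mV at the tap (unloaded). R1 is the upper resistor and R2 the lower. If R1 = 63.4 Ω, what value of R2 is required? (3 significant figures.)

Required fraction k = V_out/V_DC = 0.7941.
So R2 = R1 · V_out/(V_DC − V_out) = 63.4 × 13.5/(17.0 − 13.5) = 63.4 × 3.857 = 244.5 Ω.

R2 ≈ 245 Ω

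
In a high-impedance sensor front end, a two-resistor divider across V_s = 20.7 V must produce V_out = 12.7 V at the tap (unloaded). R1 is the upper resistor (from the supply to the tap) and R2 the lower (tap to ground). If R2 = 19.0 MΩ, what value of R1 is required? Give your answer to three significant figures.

V_out/V_s = R2/(R1+R2) = 0.6135.
R1 = R2·(1/k − 1) = 19.0 × 0.6299 = 11.97 MΩ.

R1 ≈ 12.0 MΩ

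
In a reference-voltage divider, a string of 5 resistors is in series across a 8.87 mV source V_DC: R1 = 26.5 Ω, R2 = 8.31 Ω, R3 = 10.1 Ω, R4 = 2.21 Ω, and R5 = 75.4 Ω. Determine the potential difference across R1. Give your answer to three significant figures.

V ≈ 1.92 mV

ΣR = 26.5 + 8.31 + 10.1 + 2.21 + 75.4 = 122.5 Ω.
V = V_DC · R/ΣR = 8.87 × 0.2163 = 1.919 mV.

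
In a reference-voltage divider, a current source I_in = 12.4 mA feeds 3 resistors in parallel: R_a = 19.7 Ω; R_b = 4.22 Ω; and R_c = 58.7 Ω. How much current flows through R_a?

Conductances: ΣG = 1/19.7 + 1/4.22 + 1/58.7 = 0.3048 (1/Ω).
By the current-divider rule, I = I_in · G_k/ΣG = 12.4 × 0.1666 = 2.065 mA.

I ≈ 2.07 mA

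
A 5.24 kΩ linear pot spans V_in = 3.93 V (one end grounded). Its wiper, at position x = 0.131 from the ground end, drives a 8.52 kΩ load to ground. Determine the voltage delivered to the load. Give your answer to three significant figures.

V_out ≈ 0.481 V

Split the track: R_lower = x·R_p = 0.6864 kΩ, R_upper = (1−x)·R_p = 4.554 kΩ.
R_L loads the lower segment: effective lower R = 0.6353 kΩ.
V_out = 3.93 × 0.6353/(4.554 + 0.6353) = 0.4811 V.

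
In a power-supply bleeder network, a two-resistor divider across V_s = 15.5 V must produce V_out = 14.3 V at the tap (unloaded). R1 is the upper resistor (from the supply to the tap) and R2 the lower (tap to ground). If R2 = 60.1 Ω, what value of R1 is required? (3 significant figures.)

R1 ≈ 5.04 Ω

Required fraction k = V_out/V_s = 0.9226.
So R1 = R2 · (V_s/V_out − 1) = 60.1 × (15.5/14.3 − 1) = 60.1 × 0.08392 = 5.043 Ω.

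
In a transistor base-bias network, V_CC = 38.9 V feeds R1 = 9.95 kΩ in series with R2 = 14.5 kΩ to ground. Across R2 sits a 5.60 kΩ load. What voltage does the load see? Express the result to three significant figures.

R2 ‖ R_L = (14.5 × 5.60)/(14.5 + 5.60) = 4.040 kΩ.
Then V_out = V_CC · R2'/(R1 + R2') = 38.9 × 4.040/13.99 = 11.23 V.

V_out ≈ 11.2 V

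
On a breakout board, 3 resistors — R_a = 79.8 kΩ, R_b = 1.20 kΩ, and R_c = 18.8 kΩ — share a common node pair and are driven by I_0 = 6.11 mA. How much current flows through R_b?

I ≈ 5.66 mA

ΣG = 1/79.8 + 1/1.20 + 1/18.8 = 0.8991.
By the current-divider rule, I = I_0 · G_k/ΣG = 6.11 × 0.9269 = 5.663 mA.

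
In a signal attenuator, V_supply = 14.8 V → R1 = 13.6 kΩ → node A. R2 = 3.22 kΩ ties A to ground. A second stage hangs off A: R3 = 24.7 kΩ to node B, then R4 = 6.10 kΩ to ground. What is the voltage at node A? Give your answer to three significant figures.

The second stage (R3 + R4 = 30.80 kΩ) loads node A in parallel with R2.
R2 ‖ (R3+R4) = 2.915 kΩ.
So V_A = 14.8 × 0.1765 = 2.612 V.

V_A ≈ 2.61 V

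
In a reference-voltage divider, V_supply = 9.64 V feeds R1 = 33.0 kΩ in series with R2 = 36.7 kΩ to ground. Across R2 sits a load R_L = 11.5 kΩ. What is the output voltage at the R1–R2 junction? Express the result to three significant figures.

The load sits in parallel with R2, giving an effective lower resistance R2' = R2·R_L/(R2+R_L) = 8.756 kΩ.
Now apply the divider: V_out = 9.64 × 0.2097 = 2.021 V.

V_out ≈ 2.02 V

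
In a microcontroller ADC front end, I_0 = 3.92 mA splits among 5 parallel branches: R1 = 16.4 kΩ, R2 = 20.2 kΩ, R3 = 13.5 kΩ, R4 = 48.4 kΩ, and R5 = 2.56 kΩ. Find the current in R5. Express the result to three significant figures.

ΣG = 1/16.4 + 1/20.2 + 1/13.5 + 1/48.4 + 1/2.56 = 0.5958.
Current divider: I(R5) = I_0 · G_k/ΣG = 3.92 × (0.3906/0.5958) = 3.92 × 0.6556 = 2.570 mA.

I ≈ 2.57 mA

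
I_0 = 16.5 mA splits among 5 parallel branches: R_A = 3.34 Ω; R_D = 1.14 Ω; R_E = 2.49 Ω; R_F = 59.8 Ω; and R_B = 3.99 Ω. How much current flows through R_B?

I ≈ 2.24 mA

Conductances: ΣG = 1/3.34 + 1/1.14 + 1/2.49 + 1/59.8 + 1/3.99 = 1.846 (1/Ω).
R_B takes the fraction G_k/ΣG = 0.2506/1.846 = 0.1358, so I = 16.5 × 0.1358 = 2.241 mA.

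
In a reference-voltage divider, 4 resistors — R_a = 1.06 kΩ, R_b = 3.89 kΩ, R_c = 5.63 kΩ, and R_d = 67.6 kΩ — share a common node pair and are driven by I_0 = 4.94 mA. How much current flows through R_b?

I ≈ 0.912 mA

Total conductance ΣG = 1/1.06 + 1/3.89 + 1/5.63 + 1/67.6 = 1.393 (units of 1/kΩ).
Current divider: I(R_b) = I_0 · G_k/ΣG = 4.94 × (0.2571/1.393) = 4.94 × 0.1846 = 0.9117 mA.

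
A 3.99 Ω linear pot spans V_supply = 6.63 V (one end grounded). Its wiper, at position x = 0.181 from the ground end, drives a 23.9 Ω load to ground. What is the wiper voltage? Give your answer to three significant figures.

The pot divides into 3.268 Ω above the wiper and 0.7222 Ω below.
Lower segment in parallel with the load: 0.7222 ‖ 23.9 = 0.7010 Ω.
Loaded-divider output: V_out = 6.63 × 0.1766 = 1.171 V.

V_out ≈ 1.17 V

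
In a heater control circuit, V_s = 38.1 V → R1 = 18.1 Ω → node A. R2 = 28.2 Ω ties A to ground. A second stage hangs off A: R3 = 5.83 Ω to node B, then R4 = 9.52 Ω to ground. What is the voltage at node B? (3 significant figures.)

V_B ≈ 8.38 V

Node A sees R2 in parallel with the series input of stage 2, R3 + R4 = 15.35 Ω.
Effective lower resistance at A: R2 ‖ 15.35 = 9.940 Ω.
So V_A = 38.1 × 0.3545 = 13.51 V.
V_B = V_A × 0.6202 = 8.376 V.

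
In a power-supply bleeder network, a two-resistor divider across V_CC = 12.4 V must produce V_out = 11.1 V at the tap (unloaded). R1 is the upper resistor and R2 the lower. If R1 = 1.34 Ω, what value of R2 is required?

R2 ≈ 11.4 Ω

V_out/V_CC = R2/(R1+R2) = 0.8952.
Rearranging, R2 = R1·k/(1−k) = 1.34 × 8.538 = 11.44 Ω.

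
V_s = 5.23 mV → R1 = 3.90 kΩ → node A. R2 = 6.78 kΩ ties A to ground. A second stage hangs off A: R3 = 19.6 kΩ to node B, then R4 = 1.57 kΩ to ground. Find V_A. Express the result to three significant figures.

V_A ≈ 2.97 mV

Node A sees R2 in parallel with the series input of stage 2, R3 + R4 = 21.17 kΩ.
R2 ‖ (R3+R4) = 5.135 kΩ.
First divider: V_A = V_s · 5.135/(3.90 + 5.135) = 2.973 mV.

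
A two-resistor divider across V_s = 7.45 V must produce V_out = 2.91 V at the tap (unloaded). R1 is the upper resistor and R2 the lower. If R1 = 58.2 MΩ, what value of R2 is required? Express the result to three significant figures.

Required fraction k = V_out/V_s = 0.3906.
So R2 = R1 · V_out/(V_s − V_out) = 58.2 × 2.91/(7.45 − 2.91) = 58.2 × 0.6410 = 37.30 MΩ.

R2 ≈ 37.3 MΩ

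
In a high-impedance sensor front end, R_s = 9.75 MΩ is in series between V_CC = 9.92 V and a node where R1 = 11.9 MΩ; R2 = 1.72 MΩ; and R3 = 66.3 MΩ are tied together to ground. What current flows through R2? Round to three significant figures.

I ≈ 0.755 µA

Parallel bank: R_p = 1/(1/11.9 + 1/1.72 + 1/66.3) = 1.469 MΩ.
V_A = 9.92 × 1.469/11.22 = 1.299 V.
Branch current I = V_A/R2 = 1.299/1.72 = 0.7554 µA.
(Check via current divider: I_total = 0.8842 µA; share G_k/ΣG = 0.8543 → same result.)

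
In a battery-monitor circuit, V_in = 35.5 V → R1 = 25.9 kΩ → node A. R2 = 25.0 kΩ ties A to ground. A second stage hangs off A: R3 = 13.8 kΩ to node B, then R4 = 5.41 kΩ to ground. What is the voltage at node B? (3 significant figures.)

V_B ≈ 2.95 V

Node A sees R2 in parallel with the series input of stage 2, R3 + R4 = 19.21 kΩ.
Effective lower resistance at A: R2 ‖ 19.21 = 10.86 kΩ.
V_A = 35.5 × 10.86/(25.9 + 10.86) = 10.49 V.
Stage 2 is unloaded, so V_B = V_A · R4/(R3+R4) = 10.49 × 5.41/19.21 = 2.954 V.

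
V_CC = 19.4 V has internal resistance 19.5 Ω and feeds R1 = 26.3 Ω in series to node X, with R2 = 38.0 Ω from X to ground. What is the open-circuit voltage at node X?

V_th ≈ 8.80 V

R1' = 19.5 + 26.3 = 45.80 Ω (source resistance + R1).
Open-circuit (no load on X): V_th = V_CC · R2/(R1' + R2) = 19.4 × 38.0/(45.80 + 38.0) = 8.797 V.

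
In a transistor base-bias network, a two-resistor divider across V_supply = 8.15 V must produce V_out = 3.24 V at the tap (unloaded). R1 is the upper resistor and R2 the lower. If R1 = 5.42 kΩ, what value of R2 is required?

R2 ≈ 3.58 kΩ

Required fraction k = V_out/V_supply = 0.3975.
R2 = R1 · 0.3975/(1 − 0.3975) = 3.577 kΩ.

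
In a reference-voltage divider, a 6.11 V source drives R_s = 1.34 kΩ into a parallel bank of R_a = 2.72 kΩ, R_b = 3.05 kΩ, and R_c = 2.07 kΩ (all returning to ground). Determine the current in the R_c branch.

I ≈ 1.14 mA

Equivalent of the parallel group: R_p = 0.8485 kΩ.
V_A = 6.11 × 0.8485/2.188 = 2.369 V.
Branch current I = V_A/R_c = 2.369/2.07 = 1.144 mA.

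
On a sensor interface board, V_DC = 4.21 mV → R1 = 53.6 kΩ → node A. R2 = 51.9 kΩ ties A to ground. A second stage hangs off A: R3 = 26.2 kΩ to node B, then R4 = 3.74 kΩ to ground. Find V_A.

V_A ≈ 1.10 mV

Looking into the second stage from A: R3 + R4 = 29.94 kΩ appears in parallel with R2.
Effective lower resistance at A: R2 ‖ 29.94 = 18.99 kΩ.
First divider: V_A = V_DC · 18.99/(53.6 + 18.99) = 1.101 mV.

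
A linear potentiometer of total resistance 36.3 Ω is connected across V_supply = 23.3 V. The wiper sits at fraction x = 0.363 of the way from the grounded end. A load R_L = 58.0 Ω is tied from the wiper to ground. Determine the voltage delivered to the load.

Lower segment x·R_p = 13.18 Ω; upper segment (1−x)·R_p = 23.12 Ω.
R_L loads the lower segment: effective lower R = 10.74 Ω.
Then V_out = V_supply · 10.74/(23.12 + 10.74) = 7.389 V.

V_out ≈ 7.39 V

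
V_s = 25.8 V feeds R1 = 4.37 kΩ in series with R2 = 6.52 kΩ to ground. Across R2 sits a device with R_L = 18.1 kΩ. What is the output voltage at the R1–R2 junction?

V_out ≈ 13.5 V

First combine the lower leg with the load: R2 ‖ R_L = 4.793 kΩ.
Now apply the divider: V_out = 25.8 × 0.5231 = 13.50 V.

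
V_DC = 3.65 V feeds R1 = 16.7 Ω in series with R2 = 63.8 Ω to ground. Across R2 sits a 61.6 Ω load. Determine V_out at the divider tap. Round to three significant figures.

V_out ≈ 2.38 V

R2 ‖ R_L = (63.8 × 61.6)/(63.8 + 61.6) = 31.34 Ω.
Voltage divider with the loaded lower leg: V_out = 3.65 × 31.34/(16.7 + 31.34) = 3.65 × 0.6524 = 2.381 V.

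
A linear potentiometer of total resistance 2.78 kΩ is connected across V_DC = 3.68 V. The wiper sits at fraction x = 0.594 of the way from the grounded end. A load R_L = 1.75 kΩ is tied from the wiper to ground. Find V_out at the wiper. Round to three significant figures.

V_out ≈ 1.58 V

Split the track: R_lower = x·R_p = 1.651 kΩ, R_upper = (1−x)·R_p = 1.129 kΩ.
R_L loads the lower segment: effective lower R = 0.8496 kΩ.
Then V_out = V_DC · 0.8496/(1.129 + 0.8496) = 1.580 V.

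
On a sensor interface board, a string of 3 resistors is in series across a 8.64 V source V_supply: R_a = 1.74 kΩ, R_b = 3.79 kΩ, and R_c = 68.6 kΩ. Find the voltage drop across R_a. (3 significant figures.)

ΣR = 1.74 + 3.79 + 68.6 = 74.13 kΩ.
V = V_supply · R/ΣR = 8.64 × 0.02347 = 0.2028 V.

V ≈ 0.203 V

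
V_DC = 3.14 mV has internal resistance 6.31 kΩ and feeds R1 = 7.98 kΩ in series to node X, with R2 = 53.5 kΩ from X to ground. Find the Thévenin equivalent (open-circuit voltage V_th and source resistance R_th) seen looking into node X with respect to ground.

V_th ≈ 2.48 mV, R_th ≈ 11.3 kΩ

R1' = 6.31 + 7.98 = 14.29 kΩ (source resistance + R1).
V_th is the unloaded tap voltage: V_DC · R2/(R1'+R2) = 3.14 × 0.7892 = 2.478 mV.
With V_DC suppressed (replaced by a short), R_th = R1' ‖ R2 = (14.29 × 53.5)/(14.29 + 53.5) = 11.28 kΩ.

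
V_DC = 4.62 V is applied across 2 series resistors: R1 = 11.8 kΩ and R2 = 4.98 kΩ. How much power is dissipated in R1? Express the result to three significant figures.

Series current I = V_DC/ΣR = 4.62/16.78 = 0.2753 mA.
P = I²R = 0.07581 × 11.8 = 0.8945 mW.

P ≈ 0.895 mW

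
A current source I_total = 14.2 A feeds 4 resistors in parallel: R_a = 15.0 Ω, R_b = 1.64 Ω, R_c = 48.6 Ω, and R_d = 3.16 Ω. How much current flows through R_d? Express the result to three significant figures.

Conductances: ΣG = 1/15.0 + 1/1.64 + 1/48.6 + 1/3.16 = 1.013 (1/Ω).
R_d takes the fraction G_k/ΣG = 0.3165/1.013 = 0.3123, so I = 14.2 × 0.3123 = 4.434 A.

I ≈ 4.43 A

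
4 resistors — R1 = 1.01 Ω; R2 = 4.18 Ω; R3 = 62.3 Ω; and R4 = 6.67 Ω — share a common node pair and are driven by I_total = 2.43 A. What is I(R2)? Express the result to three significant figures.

ΣG = 1/1.01 + 1/4.18 + 1/62.3 + 1/6.67 = 1.395.
Current divider: I(R2) = I_total · G_k/ΣG = 2.43 × (0.2392/1.395) = 2.43 × 0.1715 = 0.4166 A.

I ≈ 0.417 A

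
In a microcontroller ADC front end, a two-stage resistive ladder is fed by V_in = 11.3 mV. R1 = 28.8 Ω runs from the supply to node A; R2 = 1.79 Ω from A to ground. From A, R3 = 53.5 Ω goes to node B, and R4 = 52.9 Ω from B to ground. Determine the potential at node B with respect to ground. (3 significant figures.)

V_B ≈ 0.324 mV

The second stage (R3 + R4 = 106.4 Ω) loads node A in parallel with R2.
R2 ‖ (R3+R4) = 1.760 Ω.
V_A = 11.3 × 1.760/(28.8 + 1.760) = 0.6509 mV.
Stage 2 is unloaded, so V_B = V_A · R4/(R3+R4) = 0.6509 × 52.9/106.4 = 0.3236 mV.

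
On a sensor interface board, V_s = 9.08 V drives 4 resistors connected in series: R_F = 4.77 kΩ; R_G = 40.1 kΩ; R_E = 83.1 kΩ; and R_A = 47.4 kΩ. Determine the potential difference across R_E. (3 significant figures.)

Series total: ΣR = 4.77 + 40.1 + 83.1 + 47.4 = 175.4 kΩ.
V = V_s · R/ΣR = 9.08 × 0.4739 = 4.303 V.

V ≈ 4.30 V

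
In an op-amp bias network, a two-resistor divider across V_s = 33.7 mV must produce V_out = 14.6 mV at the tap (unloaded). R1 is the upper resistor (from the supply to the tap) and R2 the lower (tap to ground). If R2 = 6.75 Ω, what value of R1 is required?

V_out/V_s = R2/(R1+R2) = 0.4332.
Rearranging, R1 = R2·(1−k)/k = 6.75 × 1.308 = 8.830 Ω.

R1 ≈ 8.83 Ω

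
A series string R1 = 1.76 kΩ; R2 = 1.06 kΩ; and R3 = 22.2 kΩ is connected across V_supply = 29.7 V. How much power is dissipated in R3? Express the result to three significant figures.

P ≈ 31.3 mW

ΣR = 25.02 kΩ → I = 29.7/25.02 = 1.187 mA.
V(R3) = I·R = 26.35 V; P = V·I = 26.35 × 1.187 = 31.28 mW.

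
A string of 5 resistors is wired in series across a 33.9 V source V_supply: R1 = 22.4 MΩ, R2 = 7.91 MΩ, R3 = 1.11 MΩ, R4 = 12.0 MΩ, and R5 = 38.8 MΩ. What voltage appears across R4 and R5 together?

Series total: ΣR = 22.4 + 7.91 + 1.11 + 12.0 + 38.8 = 82.22 MΩ.
R_{R4..R5} = 12.0 + 38.8 = 50.80 MΩ.
V = V_supply · R/ΣR = 33.9 × 0.6179 = 20.95 V.

V ≈ 20.9 V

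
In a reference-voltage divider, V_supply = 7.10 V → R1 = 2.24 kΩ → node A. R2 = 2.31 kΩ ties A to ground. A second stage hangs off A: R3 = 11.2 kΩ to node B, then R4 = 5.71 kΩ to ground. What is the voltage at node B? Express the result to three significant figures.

V_B ≈ 1.14 V

Node A sees R2 in parallel with the series input of stage 2, R3 + R4 = 16.91 kΩ.
R2 ‖ (R3+R4) = 2.032 kΩ.
So V_A = 7.10 × 0.4757 = 3.377 V.
Then the unloaded second divider: V_B = V_A × R4/(R3+R4) = 3.377 × 0.3377 = 1.140 V.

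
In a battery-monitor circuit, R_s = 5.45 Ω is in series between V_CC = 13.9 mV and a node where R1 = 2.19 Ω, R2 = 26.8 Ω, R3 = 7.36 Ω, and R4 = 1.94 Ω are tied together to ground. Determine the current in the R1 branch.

I ≈ 0.876 mA

Equivalent of the parallel group: R_p = 0.8732 Ω.
V_A by voltage divider: V_A = 13.9 × 0.8732/(5.45 + 0.8732) = 1.919 mV.
Branch current I = V_A/R1 = 1.919/2.19 = 0.8765 mA.
(Equivalently: I_total = 2.198 mA, then current-divider fraction G_k/ΣG = 0.3987.)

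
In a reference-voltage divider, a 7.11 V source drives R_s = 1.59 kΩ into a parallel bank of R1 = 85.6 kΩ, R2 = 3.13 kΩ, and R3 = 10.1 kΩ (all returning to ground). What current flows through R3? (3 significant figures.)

I ≈ 0.418 mA

Combine the parallel branches: R_p = (1/85.6 + 1/3.13 + 1/10.1)⁻¹ = 2.325 kΩ.
Node voltage V_A = V_s · R_p/(R_s + R_p) = 7.11 × 0.5938 = 4.222 V.
Branch current I = V_A/R3 = 4.222/10.1 = 0.4180 mA.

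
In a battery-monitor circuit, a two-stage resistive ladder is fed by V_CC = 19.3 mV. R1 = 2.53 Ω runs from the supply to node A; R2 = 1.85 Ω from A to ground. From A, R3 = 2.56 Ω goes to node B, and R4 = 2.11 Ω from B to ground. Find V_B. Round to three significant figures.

V_B ≈ 3.00 mV

The second stage (R3 + R4 = 4.670 Ω) loads node A in parallel with R2.
Effective lower resistance at A: R2 ‖ 4.670 = 1.325 Ω.
First divider: V_A = V_CC · 1.325/(2.53 + 1.325) = 6.634 mV.
Then the unloaded second divider: V_B = V_A × R4/(R3+R4) = 6.634 × 0.4518 = 2.997 mV.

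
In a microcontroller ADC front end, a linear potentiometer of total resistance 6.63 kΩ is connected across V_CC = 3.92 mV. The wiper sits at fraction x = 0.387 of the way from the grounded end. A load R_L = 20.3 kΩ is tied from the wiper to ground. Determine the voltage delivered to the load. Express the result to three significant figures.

The pot divides into 4.064 kΩ above the wiper and 2.566 kΩ below.
Lower segment in parallel with the load: 2.566 ‖ 20.3 = 2.278 kΩ.
Then V_out = V_CC · 2.278/(4.064 + 2.278) = 1.408 mV.

V_out ≈ 1.41 mV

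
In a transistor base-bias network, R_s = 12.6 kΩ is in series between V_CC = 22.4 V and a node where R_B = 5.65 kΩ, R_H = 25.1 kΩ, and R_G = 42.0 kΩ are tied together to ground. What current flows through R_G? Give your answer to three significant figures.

Parallel bank: R_p = 1/(1/5.65 + 1/25.1 + 1/42.0) = 4.156 kΩ.
V_A = 22.4 × 4.156/16.76 = 5.555 V.
Branch current I = V_A/R_G = 5.555/42.0 = 0.1323 mA.

I ≈ 0.132 mA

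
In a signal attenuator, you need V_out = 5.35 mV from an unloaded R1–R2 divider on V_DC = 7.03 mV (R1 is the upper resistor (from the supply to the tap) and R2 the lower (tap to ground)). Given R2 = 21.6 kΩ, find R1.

R1 ≈ 6.78 kΩ

V_out/V_DC = R2/(R1+R2) = 0.7610.
Rearranging, R1 = R2·(1−k)/k = 21.6 × 0.3140 = 6.783 kΩ.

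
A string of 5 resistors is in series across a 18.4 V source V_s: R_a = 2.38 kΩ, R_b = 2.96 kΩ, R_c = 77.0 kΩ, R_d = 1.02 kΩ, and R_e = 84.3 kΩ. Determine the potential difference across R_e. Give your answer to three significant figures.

Total series resistance ΣR = 2.38 + 2.96 + 77.0 + 1.02 + 84.3 = 167.7 kΩ.
By the voltage-divider rule, V = 18.4 × 84.30/167.7 = 9.252 V.

V ≈ 9.25 V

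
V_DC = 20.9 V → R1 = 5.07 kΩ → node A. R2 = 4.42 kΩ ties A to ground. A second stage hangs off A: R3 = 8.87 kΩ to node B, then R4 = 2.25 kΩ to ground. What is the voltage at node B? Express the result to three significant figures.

The second stage (R3 + R4 = 11.12 kΩ) loads node A in parallel with R2.
R2 ‖ (R3+R4) = 3.163 kΩ.
First divider: V_A = V_DC · 3.163/(5.07 + 3.163) = 8.029 V.
Stage 2 is unloaded, so V_B = V_A · R4/(R3+R4) = 8.029 × 2.25/11.12 = 1.625 V.

V_B ≈ 1.62 V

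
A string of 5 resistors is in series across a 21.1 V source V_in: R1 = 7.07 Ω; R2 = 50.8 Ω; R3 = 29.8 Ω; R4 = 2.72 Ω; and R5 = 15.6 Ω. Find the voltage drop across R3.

V ≈ 5.93 V

Total series resistance ΣR = 7.07 + 50.8 + 29.8 + 2.72 + 15.6 = 106.0 Ω.
Voltage divider: V = V_in · (29.80 / 106.0) = 21.1 × 0.2812 = 5.932 V.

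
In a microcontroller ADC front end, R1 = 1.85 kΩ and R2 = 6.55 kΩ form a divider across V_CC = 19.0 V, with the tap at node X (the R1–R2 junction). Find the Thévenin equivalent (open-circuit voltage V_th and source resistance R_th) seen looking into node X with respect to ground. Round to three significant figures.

V_th is the unloaded tap voltage: V_CC · R2/(R1+R2) = 19.0 × 0.7798 = 14.82 V.
Looking into X with the source shorted: R_th = R1·R2/(R1+R2) = 1.850 × 6.55/8.400 = 1.443 kΩ.

V_th ≈ 14.8 V, R_th ≈ 1.44 kΩ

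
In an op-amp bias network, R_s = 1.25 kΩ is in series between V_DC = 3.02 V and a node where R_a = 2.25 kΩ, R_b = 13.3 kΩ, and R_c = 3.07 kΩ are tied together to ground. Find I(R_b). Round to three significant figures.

Parallel bank: R_p = 1/(1/2.25 + 1/13.3 + 1/3.07) = 1.183 kΩ.
Node voltage V_A = V_DC · R_p/(R_s + R_p) = 3.02 × 0.4862 = 1.468 V.
I(R_b) = V_A / R_b = 1.468/13.3 = 0.1104 mA.

I ≈ 0.110 mA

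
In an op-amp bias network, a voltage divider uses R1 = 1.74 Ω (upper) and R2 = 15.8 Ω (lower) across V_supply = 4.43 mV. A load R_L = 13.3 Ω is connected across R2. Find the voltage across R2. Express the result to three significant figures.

V_out ≈ 3.57 mV

The load sits in parallel with R2, giving an effective lower resistance R2' = R2·R_L/(R2+R_L) = 7.221 Ω.
Then V_out = V_supply · R2'/(R1 + R2') = 4.43 × 7.221/8.961 = 3.570 mV.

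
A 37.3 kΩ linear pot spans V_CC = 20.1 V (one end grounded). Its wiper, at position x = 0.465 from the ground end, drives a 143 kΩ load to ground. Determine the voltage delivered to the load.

V_out ≈ 8.78 V

Lower segment x·R_p = 17.34 kΩ; upper segment (1−x)·R_p = 19.96 kΩ.
Lower segment in parallel with the load: 17.34 ‖ 143 = 15.47 kΩ.
Loaded-divider output: V_out = 20.1 × 0.4367 = 8.777 V.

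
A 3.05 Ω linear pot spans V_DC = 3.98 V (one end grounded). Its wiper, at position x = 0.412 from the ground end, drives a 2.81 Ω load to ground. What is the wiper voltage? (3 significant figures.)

The pot divides into 1.793 Ω above the wiper and 1.257 Ω below.
R_L loads the lower segment: effective lower R = 0.8683 Ω.
Then V_out = V_DC · 0.8683/(1.793 + 0.8683) = 1.298 V.

V_out ≈ 1.30 V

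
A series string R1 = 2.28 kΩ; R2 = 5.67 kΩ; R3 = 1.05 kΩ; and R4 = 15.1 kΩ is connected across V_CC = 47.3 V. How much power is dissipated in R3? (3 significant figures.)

P ≈ 4.04 mW

The common current is I = 47.3/24.10 = 1.963 mA.
V(R3) = I·R = 2.061 V; P = V·I = 2.061 × 1.963 = 4.045 mW.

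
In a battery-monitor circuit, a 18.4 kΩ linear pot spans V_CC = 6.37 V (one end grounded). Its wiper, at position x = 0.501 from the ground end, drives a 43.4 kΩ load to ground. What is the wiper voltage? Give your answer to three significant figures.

V_out ≈ 2.89 V

The pot divides into 9.182 kΩ above the wiper and 9.218 kΩ below.
R_L loads the lower segment: effective lower R = 7.603 kΩ.
Loaded-divider output: V_out = 6.37 × 0.4530 = 2.886 V.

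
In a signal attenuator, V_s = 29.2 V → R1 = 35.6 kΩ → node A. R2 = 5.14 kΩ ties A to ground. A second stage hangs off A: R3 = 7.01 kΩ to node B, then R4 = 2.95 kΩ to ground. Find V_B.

The second stage (R3 + R4 = 9.960 kΩ) loads node A in parallel with R2.
Effective lower resistance at A: R2 ‖ 9.960 = 3.390 kΩ.
V_A = 29.2 × 3.390/(35.6 + 3.390) = 2.539 V.
Then the unloaded second divider: V_B = V_A × R4/(R3+R4) = 2.539 × 0.2962 = 0.7520 V.

V_B ≈ 0.752 V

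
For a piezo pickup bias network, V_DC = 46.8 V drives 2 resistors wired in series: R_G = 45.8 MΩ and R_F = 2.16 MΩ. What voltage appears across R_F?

Total series resistance ΣR = 45.8 + 2.16 = 47.96 MΩ.
By the voltage-divider rule, V = 46.8 × 2.160/47.96 = 2.108 V.

V ≈ 2.11 V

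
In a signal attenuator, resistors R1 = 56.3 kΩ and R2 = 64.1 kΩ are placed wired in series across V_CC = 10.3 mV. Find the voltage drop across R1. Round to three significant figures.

Total series resistance ΣR = 56.3 + 64.1 = 120.4 kΩ.
By the voltage-divider rule, V = 10.3 × 56.30/120.4 = 4.816 mV.

V ≈ 4.82 mV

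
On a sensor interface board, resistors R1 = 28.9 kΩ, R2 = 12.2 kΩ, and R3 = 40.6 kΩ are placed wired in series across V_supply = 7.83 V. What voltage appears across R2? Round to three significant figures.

ΣR = 28.9 + 12.2 + 40.6 = 81.70 kΩ.
By the voltage-divider rule, V = 7.83 × 12.20/81.70 = 1.169 V.

V ≈ 1.17 V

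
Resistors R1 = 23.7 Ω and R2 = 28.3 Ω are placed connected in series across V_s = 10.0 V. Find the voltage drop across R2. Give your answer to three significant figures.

V ≈ 5.44 V

ΣR = 23.7 + 28.3 = 52.00 Ω.
Voltage divider: V = V_s · (28.30 / 52.00) = 10.0 × 0.5442 = 5.442 V.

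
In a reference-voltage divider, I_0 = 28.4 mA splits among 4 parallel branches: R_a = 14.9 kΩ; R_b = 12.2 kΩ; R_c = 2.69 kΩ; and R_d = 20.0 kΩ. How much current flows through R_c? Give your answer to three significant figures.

I ≈ 18.5 mA

Conductances: ΣG = 1/14.9 + 1/12.2 + 1/2.69 + 1/20.0 = 0.5708 (1/kΩ).
Current divider: I(R_c) = I_0 · G_k/ΣG = 28.4 × (0.3717/0.5708) = 28.4 × 0.6512 = 18.50 mA.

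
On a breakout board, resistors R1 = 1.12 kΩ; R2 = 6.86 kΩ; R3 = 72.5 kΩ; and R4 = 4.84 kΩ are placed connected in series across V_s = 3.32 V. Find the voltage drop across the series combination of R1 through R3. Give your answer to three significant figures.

ΣR = 1.12 + 6.86 + 72.5 + 4.84 = 85.32 kΩ.
R_{R1..R3} = 1.12 + 6.86 + 72.5 = 80.48 kΩ.
V = V_s · R/ΣR = 3.32 × 0.9433 = 3.132 V.

V ≈ 3.13 V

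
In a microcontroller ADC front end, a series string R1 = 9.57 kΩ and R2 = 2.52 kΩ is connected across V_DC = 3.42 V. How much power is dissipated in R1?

P ≈ 0.766 mW

The common current is I = 3.42/12.09 = 0.2829 mA.
P = I²R = 0.08002 × 9.57 = 0.7658 mW.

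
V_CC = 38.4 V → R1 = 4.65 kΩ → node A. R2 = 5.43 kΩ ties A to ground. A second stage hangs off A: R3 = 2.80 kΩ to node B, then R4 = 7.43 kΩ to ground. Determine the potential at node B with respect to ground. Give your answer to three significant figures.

V_B ≈ 12.1 V

Looking into the second stage from A: R3 + R4 = 10.23 kΩ appears in parallel with R2.
Effective lower resistance at A: R2 ‖ 10.23 = 3.547 kΩ.
V_A = 38.4 × 3.547/(4.65 + 3.547) = 16.62 V.
Then the unloaded second divider: V_B = V_A × R4/(R3+R4) = 16.62 × 0.7263 = 12.07 V.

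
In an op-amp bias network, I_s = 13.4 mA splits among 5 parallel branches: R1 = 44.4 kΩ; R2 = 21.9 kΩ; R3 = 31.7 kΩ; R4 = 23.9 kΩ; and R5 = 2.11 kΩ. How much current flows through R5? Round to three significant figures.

I ≈ 10.3 mA

Conductances: ΣG = 1/44.4 + 1/21.9 + 1/31.7 + 1/23.9 + 1/2.11 = 0.6155 (1/kΩ).
Current divider: I(R5) = I_s · G_k/ΣG = 13.4 × (0.4739/0.6155) = 13.4 × 0.7700 = 10.32 mA.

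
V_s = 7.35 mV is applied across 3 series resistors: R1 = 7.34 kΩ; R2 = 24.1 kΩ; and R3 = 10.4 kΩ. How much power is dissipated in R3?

P ≈ 0.321 nW

Series current I = V_s/ΣR = 7.35/41.84 = 0.1757 µA.
V(R3) = I·R = 1.827 mV; P = V·I = 1.827 × 0.1757 = 0.3209 nW.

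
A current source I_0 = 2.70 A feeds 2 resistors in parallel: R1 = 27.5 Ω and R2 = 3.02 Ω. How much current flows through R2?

I ≈ 2.43 A

For two parallel branches, I_k = I_0 · (other R)/(sum of R).
I(R2) = 2.70 × 27.5/(27.5 + 3.02) = 2.70 × 0.9010 = 2.433 A.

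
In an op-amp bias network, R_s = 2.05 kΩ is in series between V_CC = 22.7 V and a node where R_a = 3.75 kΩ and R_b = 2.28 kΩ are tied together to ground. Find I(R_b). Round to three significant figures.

Parallel bank: R_p = 1/(1/3.75 + 1/2.28) = 1.418 kΩ.
V_A by voltage divider: V_A = 22.7 × 1.418/(2.05 + 1.418) = 9.281 V.
I(R_b) = V_A / R_b = 9.281/2.28 = 4.071 mA.

I ≈ 4.07 mA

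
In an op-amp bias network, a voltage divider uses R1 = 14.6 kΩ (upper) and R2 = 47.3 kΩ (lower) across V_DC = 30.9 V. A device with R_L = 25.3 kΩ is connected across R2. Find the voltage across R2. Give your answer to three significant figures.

The load sits in parallel with R2, giving an effective lower resistance R2' = R2·R_L/(R2+R_L) = 16.48 kΩ.
Then V_out = V_DC · R2'/(R1 + R2') = 30.9 × 16.48/31.08 = 16.39 V.
(Unloaded it would be 23.6 V; the load pulls it down.)

V_out ≈ 16.4 V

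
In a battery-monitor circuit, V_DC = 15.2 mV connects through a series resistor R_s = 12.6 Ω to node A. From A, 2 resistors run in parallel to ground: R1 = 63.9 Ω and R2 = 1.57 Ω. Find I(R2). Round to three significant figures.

I ≈ 1.05 mA

Equivalent of the parallel group: R_p = 1.532 Ω.
Node voltage V_A = V_DC · R_p/(R_s + R_p) = 15.2 × 0.1084 = 1.648 mV.
Branch current I = V_A/R2 = 1.648/1.57 = 1.050 mA.
(Equivalently: I_total = 1.076 mA, then current-divider fraction G_k/ΣG = 0.9760.)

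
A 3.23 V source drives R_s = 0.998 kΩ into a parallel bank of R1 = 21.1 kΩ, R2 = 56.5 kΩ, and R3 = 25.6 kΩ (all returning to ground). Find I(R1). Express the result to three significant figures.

Combine the parallel branches: R_p = (1/21.1 + 1/56.5 + 1/25.6)⁻¹ = 9.601 kΩ.
V_A by voltage divider: V_A = 3.23 × 9.601/(0.998 + 9.601) = 2.926 V.
I(R1) = V_A / R1 = 2.926/21.1 = 0.1387 mA.

I ≈ 0.139 mA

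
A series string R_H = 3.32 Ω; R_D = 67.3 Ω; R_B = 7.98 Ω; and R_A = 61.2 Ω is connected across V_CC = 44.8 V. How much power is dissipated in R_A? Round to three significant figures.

ΣR = 139.8 Ω → I = 44.8/139.8 = 0.3205 A.
P(R_A) = I²·R_A = (0.3205)² × 61.2 = 6.285 W.

P ≈ 6.28 W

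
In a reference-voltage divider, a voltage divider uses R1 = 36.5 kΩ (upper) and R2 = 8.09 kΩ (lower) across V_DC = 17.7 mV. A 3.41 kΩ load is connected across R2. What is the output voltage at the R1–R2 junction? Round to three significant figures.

First combine the lower leg with the load: R2 ‖ R_L = 2.399 kΩ.
Then V_out = V_DC · R2'/(R1 + R2') = 17.7 × 2.399/38.90 = 1.092 mV.

V_out ≈ 1.09 mV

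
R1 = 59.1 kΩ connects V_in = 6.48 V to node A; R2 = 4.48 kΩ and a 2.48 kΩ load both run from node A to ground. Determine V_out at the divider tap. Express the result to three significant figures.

V_out ≈ 0.170 V

R2 ‖ R_L = (4.48 × 2.48)/(4.48 + 2.48) = 1.596 kΩ.
Then V_out = V_in · R2'/(R1 + R2') = 6.48 × 1.596/60.70 = 0.1704 V.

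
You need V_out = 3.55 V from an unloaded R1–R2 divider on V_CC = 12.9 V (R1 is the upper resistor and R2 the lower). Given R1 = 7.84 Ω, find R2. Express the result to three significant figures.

V_out/V_CC = R2/(R1+R2) = 0.2752.
R2 = R1 · 0.2752/(1 − 0.2752) = 2.977 Ω.

R2 ≈ 2.98 Ω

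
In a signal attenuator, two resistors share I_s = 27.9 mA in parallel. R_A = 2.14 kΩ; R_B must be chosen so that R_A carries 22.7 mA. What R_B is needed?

R_B ≈ 9.34 kΩ

Two-branch current divider: I_A = I_s · R_B/(R_A + R_B).
22.7/27.9 = R_B/(R_A + R_B) → R_B = R_A · (0.8136)/(1 − 0.8136) = 2.14 × 4.365 = 9.342 kΩ.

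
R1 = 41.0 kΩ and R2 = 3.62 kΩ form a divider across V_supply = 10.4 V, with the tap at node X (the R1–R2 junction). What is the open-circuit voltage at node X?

V_th ≈ 0.844 V

With X open, the divider is unloaded: V_th = 10.4 × 3.62/44.62 = 0.8437 V.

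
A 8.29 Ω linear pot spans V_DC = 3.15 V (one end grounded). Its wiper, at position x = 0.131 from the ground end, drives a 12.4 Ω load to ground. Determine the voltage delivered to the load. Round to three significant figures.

Split the track: R_lower = x·R_p = 1.086 Ω, R_upper = (1−x)·R_p = 7.204 Ω.
Lower segment in parallel with the load: 1.086 ‖ 12.4 = 0.9985 Ω.
Loaded-divider output: V_out = 3.15 × 0.1217 = 0.3835 V.

V_out ≈ 0.383 V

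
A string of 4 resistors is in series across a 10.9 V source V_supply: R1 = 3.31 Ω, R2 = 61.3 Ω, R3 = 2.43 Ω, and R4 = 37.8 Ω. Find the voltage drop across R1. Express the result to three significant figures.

Total series resistance ΣR = 3.31 + 61.3 + 2.43 + 37.8 = 104.8 Ω.
By the voltage-divider rule, V = 10.9 × 3.310/104.8 = 0.3441 V.

V ≈ 0.344 V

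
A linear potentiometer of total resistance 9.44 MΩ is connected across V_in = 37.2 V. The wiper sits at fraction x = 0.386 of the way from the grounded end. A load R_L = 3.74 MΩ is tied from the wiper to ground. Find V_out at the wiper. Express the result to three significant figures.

V_out ≈ 8.98 V

Split the track: R_lower = x·R_p = 3.644 MΩ, R_upper = (1−x)·R_p = 5.796 MΩ.
Lower segment in parallel with the load: 3.644 ‖ 3.74 = 1.846 MΩ.
Loaded-divider output: V_out = 37.2 × 0.2415 = 8.985 V.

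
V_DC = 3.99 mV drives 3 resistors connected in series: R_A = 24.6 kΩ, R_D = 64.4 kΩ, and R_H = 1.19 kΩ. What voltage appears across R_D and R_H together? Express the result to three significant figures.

V ≈ 2.90 mV

Series total: ΣR = 24.6 + 64.4 + 1.19 = 90.19 kΩ.
R_{R_D..R_H} = 64.4 + 1.19 = 65.59 kΩ.
Voltage divider: V = V_DC · (65.59 / 90.19) = 3.99 × 0.7272 = 2.902 mV.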